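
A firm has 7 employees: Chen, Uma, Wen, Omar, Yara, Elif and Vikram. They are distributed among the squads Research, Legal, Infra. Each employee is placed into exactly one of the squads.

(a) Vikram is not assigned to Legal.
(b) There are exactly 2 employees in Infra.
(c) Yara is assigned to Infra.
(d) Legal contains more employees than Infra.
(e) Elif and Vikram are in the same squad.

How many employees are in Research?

2

From (a): Vikram ∉ Legal.
From (c): Yara ∈ Infra.
(e): Elif matches Vikram: Elif ∉ Legal.
Suppose Chen ∈ Research: no assignment then satisfies all the clues, so Chen ∉ Research.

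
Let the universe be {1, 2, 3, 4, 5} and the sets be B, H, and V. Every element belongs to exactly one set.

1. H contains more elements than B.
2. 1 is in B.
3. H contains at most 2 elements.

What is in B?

B = {1}

From (2): 1 ∈ B.
Suppose 2 ∈ B: no assignment then satisfies all the clues, so 2 ∉ B.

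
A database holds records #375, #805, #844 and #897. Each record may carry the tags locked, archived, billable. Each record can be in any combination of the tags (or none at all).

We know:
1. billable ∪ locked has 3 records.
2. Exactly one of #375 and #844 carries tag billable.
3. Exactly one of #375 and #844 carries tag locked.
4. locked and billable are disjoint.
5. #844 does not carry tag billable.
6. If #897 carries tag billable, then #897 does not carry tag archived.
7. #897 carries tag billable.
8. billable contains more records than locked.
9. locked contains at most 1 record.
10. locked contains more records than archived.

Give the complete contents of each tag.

locked = {#844}; archived = {}; billable = {#375, #897}

From (5): #844 ∉ billable.
From (7): #897 ∈ billable.
(2) (exactly one): #375 ∈ billable.
(4) (disjoint): #375 ∉ locked.
(4) (disjoint): #897 ∉ locked.
(6): #897 ∉ archived.
(3) (exactly one): #844 ∈ locked.
(9): locked already has 1, so the rest are out.
Suppose #375 ∈ archived: no assignment then satisfies all the clues, so #375 ∉ archived.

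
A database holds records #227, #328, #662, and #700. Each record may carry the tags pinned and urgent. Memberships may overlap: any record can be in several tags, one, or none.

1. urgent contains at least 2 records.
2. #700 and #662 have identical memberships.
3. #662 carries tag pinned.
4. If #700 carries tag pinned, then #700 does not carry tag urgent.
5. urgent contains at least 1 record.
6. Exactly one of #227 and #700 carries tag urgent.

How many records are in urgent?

2

From (3): #662 ∈ pinned.
(2): #700 matches #662: #700 ∈ pinned.
(4): #700 ∉ urgent.
(6) (exactly one): #227 ∈ urgent.
(2): #662 matches #700: #662 ∉ urgent.
(1): only 2 candidates remain for urgent, so all are in.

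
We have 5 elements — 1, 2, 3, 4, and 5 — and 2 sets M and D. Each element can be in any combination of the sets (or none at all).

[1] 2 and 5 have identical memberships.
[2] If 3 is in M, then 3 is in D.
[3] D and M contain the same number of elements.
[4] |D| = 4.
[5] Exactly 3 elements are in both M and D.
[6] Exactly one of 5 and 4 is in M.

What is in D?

D = {2, 3, 4, 5}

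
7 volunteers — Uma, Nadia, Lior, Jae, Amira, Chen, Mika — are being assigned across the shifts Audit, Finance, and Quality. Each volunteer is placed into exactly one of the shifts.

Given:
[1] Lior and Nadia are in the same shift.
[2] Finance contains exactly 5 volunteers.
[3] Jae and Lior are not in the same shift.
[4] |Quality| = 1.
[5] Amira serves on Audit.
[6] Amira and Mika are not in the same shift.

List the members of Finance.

Finance = {Chen, Lior, Mika, Nadia, Uma}

From (5): Amira ∈ Audit.
(6): Mika ∉ Audit.
Suppose Uma ∉ Finance: no assignment then satisfies all the clues, so Uma ∈ Finance.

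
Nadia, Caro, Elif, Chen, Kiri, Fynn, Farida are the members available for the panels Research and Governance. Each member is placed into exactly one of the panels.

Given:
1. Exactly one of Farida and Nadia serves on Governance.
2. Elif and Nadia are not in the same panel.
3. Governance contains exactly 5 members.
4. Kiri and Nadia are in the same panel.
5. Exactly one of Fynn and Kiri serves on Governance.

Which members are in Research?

Research = {Kiri, Nadia}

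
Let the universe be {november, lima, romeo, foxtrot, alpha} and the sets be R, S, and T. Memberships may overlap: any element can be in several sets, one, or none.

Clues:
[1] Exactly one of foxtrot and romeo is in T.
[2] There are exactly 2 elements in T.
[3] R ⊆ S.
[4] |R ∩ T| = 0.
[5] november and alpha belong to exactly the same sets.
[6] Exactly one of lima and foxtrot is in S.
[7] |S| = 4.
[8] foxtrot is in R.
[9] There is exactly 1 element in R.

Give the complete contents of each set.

R = {foxtrot}; S = {alpha, foxtrot, november, romeo}; T = {lima, romeo}

From (8): foxtrot ∈ R.
(3) with foxtrot ∈ R: foxtrot ∈ S.
(6) (exactly one): lima ∉ S.
(7): only 4 candidates remain for S, so all are in.
(9): R already has 1, so the rest are out.
Suppose november ∈ T: no assignment then satisfies all the clues, so november ∉ T.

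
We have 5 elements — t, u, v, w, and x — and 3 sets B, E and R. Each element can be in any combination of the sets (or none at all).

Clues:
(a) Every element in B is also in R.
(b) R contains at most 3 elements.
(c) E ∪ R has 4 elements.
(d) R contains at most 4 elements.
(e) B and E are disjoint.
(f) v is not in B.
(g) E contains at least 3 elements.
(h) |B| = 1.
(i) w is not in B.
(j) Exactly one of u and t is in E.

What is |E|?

3

From (f): v ∉ B.
From (i): w ∉ B.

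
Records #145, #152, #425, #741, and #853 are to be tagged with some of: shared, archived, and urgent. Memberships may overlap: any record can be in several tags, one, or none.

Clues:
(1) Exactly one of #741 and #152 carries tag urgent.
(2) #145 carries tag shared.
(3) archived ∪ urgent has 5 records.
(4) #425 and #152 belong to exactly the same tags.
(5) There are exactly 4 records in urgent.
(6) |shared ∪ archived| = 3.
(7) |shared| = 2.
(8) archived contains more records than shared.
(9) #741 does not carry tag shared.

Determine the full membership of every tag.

shared = {#145, #853}; archived = {#145, #741, #853}; urgent = {#145, #152, #425, #853}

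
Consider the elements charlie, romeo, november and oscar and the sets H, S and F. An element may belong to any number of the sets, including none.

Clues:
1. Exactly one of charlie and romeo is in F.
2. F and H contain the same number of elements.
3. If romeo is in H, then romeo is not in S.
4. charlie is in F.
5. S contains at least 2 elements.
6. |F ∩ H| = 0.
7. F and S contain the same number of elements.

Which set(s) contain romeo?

romeo: H

From (4): charlie ∈ F.
(1) (exactly one): romeo ∉ F.
Suppose romeo ∉ H: no assignment then satisfies all the clues, so romeo ∈ H.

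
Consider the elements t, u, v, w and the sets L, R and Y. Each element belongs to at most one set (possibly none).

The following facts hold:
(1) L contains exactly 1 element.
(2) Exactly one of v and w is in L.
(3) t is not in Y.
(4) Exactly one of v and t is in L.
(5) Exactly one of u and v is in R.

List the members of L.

L = {v}

From (3): t ∉ Y.
Suppose t ∈ L: no assignment then satisfies all the clues, so t ∉ L.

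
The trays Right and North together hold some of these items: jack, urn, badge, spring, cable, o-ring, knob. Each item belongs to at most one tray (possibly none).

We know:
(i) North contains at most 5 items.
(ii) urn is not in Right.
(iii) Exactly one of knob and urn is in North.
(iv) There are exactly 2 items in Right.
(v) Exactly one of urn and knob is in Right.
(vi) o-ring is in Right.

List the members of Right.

From (ii): urn ∉ Right.
From (vi): o-ring ∈ Right.
(v) (exactly one): knob ∈ Right.
(iii) (exactly one): urn ∈ North.
(iv): Right already has 2, so the rest are out.

Right = {knob, o-ring}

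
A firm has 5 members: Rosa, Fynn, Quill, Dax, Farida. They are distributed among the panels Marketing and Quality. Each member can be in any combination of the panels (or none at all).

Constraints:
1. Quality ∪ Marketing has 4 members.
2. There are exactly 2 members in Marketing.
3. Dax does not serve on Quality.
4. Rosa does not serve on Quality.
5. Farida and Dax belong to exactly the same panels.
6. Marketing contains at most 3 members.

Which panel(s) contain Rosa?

Rosa: none

From (3): Dax ∉ Quality.
From (4): Rosa ∉ Quality.
(5): Farida matches Dax: Farida ∉ Quality.
Suppose Rosa ∈ Marketing: no assignment then satisfies all the clues, so Rosa ∉ Marketing.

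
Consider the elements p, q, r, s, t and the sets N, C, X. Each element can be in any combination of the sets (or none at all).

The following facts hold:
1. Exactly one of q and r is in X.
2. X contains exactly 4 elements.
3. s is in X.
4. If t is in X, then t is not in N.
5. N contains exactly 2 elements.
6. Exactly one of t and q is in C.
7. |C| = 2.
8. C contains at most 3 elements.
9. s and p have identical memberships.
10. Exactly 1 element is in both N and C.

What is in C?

C = {r, t}

From (3): s ∈ X.
(9): p matches s: p ∈ X.
Suppose p ∈ C: no assignment then satisfies all the clues, so p ∉ C.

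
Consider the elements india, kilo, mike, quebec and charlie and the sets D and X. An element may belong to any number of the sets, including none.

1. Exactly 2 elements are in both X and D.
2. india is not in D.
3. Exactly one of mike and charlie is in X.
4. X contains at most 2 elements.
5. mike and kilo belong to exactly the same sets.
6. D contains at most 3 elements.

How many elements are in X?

2

From (2): india ∉ D.
Suppose india ∈ X: no assignment then satisfies all the clues, so india ∉ X.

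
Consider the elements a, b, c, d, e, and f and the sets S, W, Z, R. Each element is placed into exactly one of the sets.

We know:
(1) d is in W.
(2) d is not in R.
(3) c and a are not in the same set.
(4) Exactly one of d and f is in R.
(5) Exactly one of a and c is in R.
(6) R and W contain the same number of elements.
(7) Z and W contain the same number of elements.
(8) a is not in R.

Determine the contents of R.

From (1): d ∈ W.
From (8): a ∉ R.
(4) (exactly one): f ∈ R.
(5) (exactly one): c ∈ R.
Suppose b ∈ R: no assignment then satisfies all the clues, so b ∉ R.

R = {c, f}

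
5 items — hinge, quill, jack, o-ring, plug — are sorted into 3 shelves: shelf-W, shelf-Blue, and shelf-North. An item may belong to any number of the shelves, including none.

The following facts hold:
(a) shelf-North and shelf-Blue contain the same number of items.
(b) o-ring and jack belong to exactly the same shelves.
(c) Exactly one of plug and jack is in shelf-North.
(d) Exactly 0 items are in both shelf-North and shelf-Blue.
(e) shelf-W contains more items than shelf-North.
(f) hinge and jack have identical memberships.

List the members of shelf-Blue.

shelf-Blue = {quill}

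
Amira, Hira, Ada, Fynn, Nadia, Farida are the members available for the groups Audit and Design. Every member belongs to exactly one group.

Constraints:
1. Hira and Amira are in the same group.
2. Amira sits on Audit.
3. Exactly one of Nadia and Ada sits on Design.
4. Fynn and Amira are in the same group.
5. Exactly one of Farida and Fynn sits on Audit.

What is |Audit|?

4

From (2): Amira ∈ Audit.
(1): Hira matches Amira: Hira ∈ Audit.
(4): Fynn matches Amira: Fynn ∈ Audit.
(5) (exactly one): Farida ∉ Audit.
Only one group left: Farida ∈ Design.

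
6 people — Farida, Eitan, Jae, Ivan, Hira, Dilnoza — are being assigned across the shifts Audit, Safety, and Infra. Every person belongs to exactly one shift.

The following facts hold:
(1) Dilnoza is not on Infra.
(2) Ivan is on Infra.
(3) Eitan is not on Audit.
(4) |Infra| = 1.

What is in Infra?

Infra = {Ivan}

From (1): Dilnoza ∉ Infra.
From (2): Ivan ∈ Infra.
From (3): Eitan ∉ Audit.
(4): Infra already has 1, so the rest are out.
Only one shift left: Eitan ∈ Safety.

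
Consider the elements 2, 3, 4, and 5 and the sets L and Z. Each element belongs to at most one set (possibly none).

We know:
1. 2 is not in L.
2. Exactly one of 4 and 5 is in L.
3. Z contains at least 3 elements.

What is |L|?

From (1): 2 ∉ L.
Suppose 2 ∉ Z: no assignment then satisfies all the clues, so 2 ∈ Z.

1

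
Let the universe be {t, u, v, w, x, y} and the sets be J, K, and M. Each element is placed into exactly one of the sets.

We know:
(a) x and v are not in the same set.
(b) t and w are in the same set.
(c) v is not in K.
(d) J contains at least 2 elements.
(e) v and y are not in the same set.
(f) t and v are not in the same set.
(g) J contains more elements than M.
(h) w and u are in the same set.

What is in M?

M = {v}

From (c): v ∉ K.
Suppose t ∈ M: no assignment then satisfies all the clues, so t ∉ M.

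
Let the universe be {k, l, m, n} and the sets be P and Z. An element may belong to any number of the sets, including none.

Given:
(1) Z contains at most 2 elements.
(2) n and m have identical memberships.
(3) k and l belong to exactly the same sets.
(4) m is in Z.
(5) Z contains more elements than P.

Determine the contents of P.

P = {}

From (4): m ∈ Z.
(2): n matches m: n ∈ Z.
(1): Z already has 2, so the rest are out.
Suppose k ∈ P: no assignment then satisfies all the clues, so k ∉ P.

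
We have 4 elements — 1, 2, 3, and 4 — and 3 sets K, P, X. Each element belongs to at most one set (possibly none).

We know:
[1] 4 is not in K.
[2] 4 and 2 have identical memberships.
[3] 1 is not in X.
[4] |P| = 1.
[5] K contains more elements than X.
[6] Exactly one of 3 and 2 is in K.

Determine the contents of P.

P = {1}

From (1): 4 ∉ K.
From (3): 1 ∉ X.
(2): 2 matches 4: 2 ∉ K.
(6) (exactly one): 3 ∈ K.
Suppose 1 ∉ P: no assignment then satisfies all the clues, so 1 ∈ P.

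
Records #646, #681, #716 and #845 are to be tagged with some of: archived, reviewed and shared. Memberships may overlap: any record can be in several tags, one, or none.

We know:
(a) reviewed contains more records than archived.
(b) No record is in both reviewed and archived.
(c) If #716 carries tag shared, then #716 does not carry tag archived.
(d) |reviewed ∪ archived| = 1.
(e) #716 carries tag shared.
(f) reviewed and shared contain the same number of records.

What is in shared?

From (e): #716 ∈ shared.
(c): #716 ∉ archived.
Suppose #646 ∈ shared: no assignment then satisfies all the clues, so #646 ∉ shared.

shared = {#716}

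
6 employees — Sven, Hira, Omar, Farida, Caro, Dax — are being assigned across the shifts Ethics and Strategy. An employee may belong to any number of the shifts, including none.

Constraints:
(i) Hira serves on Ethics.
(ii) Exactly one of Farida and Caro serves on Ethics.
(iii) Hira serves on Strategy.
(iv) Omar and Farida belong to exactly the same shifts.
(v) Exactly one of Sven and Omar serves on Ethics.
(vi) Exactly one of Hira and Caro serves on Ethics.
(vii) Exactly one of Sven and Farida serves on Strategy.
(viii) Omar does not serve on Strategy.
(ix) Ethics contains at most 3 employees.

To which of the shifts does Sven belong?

Sven: Strategy

From (i): Hira ∈ Ethics.
From (iii): Hira ∈ Strategy.
From (viii): Omar ∉ Strategy.
(iv): Farida matches Omar: Farida ∉ Strategy.
(vi) (exactly one): Caro ∉ Ethics.
(vii) (exactly one): Sven ∈ Strategy.
(ii) (exactly one): Farida ∈ Ethics.
(iv): Omar matches Farida: Omar ∈ Ethics.
(v) (exactly one): Sven ∉ Ethics.
(ix): Ethics already has 3, so the rest are out.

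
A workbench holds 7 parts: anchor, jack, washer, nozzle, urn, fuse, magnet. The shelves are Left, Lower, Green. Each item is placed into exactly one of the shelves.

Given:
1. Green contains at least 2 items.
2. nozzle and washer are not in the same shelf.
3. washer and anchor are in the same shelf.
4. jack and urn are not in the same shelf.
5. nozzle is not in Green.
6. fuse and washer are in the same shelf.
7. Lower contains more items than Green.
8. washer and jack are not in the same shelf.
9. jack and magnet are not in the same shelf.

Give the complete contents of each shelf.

From (5): nozzle ∉ Green.
Suppose anchor ∈ Left: no assignment then satisfies all the clues, so anchor ∉ Left.

Left = {jack, nozzle}; Lower = {anchor, fuse, washer}; Green = {magnet, urn}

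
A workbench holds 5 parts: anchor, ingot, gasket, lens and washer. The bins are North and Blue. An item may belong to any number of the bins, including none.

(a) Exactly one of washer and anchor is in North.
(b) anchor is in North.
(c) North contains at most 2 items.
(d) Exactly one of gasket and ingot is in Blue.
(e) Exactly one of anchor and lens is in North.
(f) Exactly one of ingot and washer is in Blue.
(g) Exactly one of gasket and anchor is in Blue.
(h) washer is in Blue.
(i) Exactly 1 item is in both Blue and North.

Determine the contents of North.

North = {anchor, gasket}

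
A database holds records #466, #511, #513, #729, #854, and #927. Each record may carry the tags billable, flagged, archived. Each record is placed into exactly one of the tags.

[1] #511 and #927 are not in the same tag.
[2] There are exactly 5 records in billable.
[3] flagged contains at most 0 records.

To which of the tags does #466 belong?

#466: billable

(3): flagged already has 0, so the rest are out.
Suppose #466 ∉ billable: no assignment then satisfies all the clues, so #466 ∈ billable.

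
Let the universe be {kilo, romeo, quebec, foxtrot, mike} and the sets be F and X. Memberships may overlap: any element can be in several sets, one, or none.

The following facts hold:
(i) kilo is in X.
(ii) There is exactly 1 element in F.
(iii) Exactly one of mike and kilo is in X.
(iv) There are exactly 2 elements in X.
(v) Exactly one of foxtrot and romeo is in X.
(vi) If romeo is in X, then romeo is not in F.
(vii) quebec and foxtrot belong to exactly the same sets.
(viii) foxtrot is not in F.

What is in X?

X = {kilo, romeo}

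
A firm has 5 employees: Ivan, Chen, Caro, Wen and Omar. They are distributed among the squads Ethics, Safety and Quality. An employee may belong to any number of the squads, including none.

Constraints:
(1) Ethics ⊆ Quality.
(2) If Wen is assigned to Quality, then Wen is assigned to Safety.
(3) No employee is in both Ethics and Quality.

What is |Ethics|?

0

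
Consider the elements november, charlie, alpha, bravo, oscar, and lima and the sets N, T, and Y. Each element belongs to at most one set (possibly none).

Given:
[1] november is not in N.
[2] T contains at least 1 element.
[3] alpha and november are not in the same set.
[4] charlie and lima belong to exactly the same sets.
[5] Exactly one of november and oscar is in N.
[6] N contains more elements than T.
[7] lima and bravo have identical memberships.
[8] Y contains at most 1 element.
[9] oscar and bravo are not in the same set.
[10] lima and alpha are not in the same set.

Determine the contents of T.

From (1): november ∉ N.
(5) (exactly one): oscar ∈ N.
(9): bravo ∉ N.
(7): lima matches bravo: lima ∉ N.
(4): charlie matches lima: charlie ∉ N.
Suppose november ∉ T: no assignment then satisfies all the clues, so november ∈ T.

T = {november}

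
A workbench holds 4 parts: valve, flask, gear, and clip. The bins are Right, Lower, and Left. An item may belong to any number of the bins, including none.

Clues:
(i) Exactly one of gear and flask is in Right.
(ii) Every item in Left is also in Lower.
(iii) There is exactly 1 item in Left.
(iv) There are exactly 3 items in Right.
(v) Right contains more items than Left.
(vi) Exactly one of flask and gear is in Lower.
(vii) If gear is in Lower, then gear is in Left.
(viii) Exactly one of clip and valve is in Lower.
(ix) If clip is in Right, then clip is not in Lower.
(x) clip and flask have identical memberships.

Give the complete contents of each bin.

Right = {clip, flask, valve}; Lower = {gear, valve}; Left = {gear}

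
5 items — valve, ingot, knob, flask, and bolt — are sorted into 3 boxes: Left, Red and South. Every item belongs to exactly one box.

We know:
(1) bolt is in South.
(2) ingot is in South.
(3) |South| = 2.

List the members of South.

South = {bolt, ingot}

From (1): bolt ∈ South.
From (2): ingot ∈ South.
(3): South already has 2, so the rest are out.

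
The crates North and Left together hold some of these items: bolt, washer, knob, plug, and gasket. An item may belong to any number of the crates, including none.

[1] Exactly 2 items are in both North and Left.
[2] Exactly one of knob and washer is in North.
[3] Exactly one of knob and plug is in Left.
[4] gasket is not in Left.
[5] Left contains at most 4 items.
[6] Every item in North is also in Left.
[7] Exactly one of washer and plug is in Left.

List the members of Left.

Left = {bolt, knob, washer}

From (4): gasket ∉ Left.
(6) contrapositive: gasket ∉ North.
Suppose bolt ∉ Left: no assignment then satisfies all the clues, so bolt ∈ Left.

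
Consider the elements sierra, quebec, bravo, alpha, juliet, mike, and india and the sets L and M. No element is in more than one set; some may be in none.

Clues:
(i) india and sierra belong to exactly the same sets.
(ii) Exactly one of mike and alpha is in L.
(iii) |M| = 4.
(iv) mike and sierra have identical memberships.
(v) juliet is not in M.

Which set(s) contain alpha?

From (v): juliet ∉ M.
Suppose alpha ∉ L: no assignment then satisfies all the clues, so alpha ∈ L.

alpha: L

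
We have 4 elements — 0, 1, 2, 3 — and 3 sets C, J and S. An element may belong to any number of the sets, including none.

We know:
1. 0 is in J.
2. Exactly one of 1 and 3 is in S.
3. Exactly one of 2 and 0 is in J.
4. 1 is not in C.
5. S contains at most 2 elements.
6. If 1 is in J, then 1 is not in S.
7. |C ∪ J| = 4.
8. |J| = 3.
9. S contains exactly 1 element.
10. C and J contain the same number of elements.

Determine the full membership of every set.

C = {0, 2, 3}; J = {0, 1, 3}; S = {3}

From (1): 0 ∈ J.
From (4): 1 ∉ C.
(3) (exactly one): 2 ∉ J.
(8): only 3 candidates remain for J, so all are in.
(6): 1 ∉ S.
(2) (exactly one): 3 ∈ S.
(9): S already has 1, so the rest are out.
Suppose 0 ∉ C: no assignment then satisfies all the clues, so 0 ∈ C.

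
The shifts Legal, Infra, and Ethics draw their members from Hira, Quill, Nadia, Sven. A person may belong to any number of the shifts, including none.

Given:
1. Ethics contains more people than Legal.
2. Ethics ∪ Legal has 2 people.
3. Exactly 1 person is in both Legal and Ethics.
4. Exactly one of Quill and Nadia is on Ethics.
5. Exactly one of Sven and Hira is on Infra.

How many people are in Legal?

1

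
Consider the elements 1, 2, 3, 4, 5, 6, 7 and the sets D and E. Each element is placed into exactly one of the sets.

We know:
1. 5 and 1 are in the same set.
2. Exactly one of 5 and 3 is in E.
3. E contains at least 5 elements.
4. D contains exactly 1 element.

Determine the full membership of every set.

D = {3}; E = {1, 2, 4, 5, 6, 7}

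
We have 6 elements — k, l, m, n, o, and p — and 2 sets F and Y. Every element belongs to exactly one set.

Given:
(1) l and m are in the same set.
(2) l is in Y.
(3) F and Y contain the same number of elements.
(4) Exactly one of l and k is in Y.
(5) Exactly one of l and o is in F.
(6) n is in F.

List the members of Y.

From (2): l ∈ Y.
From (6): n ∈ F.
(1): m matches l: m ∉ F.
(1): m matches l: m ∈ Y.
(4) (exactly one): k ∉ Y.
(5) (exactly one): o ∈ F.
Only one set left: k ∈ F.
Suppose p ∉ Y: no assignment then satisfies all the clues, so p ∈ Y.

Y = {l, m, p}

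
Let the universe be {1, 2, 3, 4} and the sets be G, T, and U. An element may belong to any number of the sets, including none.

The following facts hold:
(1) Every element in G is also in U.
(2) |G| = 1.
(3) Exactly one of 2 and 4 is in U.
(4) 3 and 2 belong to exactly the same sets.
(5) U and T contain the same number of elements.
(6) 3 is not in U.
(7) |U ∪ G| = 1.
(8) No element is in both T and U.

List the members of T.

T = {1}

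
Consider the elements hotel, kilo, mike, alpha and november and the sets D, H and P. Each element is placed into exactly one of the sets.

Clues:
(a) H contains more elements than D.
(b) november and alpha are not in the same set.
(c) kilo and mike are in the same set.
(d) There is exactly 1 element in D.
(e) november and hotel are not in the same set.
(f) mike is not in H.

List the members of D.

D = {november}

From (f): mike ∉ H.
(c): kilo matches mike: kilo ∉ H.
Suppose hotel ∈ D: no assignment then satisfies all the clues, so hotel ∉ D.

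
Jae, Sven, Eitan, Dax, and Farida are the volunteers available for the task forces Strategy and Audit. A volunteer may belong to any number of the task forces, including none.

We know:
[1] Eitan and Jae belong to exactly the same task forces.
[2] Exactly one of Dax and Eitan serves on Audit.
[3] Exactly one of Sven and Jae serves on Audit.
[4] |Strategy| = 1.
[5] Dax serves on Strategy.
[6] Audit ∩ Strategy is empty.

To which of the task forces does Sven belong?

Sven: none

From (5): Dax ∈ Strategy.
(4): Strategy already has 1, so the rest are out.
(6) (disjoint): Dax ∉ Audit.
(2) (exactly one): Eitan ∈ Audit.
(1): Jae matches Eitan: Jae ∈ Audit.
(3) (exactly one): Sven ∉ Audit.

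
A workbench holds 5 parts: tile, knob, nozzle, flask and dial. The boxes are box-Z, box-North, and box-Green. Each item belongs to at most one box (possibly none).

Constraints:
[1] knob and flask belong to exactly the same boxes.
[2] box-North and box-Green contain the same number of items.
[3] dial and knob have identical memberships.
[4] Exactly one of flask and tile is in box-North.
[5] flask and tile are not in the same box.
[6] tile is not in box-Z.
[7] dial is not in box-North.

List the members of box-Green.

box-Green = {nozzle}

From (6): tile ∉ box-Z.
From (7): dial ∉ box-North.
(3): knob matches dial: knob ∉ box-North.
(1): flask matches knob: flask ∉ box-North.
(4) (exactly one): tile ∈ box-North.
Suppose knob ∈ box-Green: no assignment then satisfies all the clues, so knob ∉ box-Green.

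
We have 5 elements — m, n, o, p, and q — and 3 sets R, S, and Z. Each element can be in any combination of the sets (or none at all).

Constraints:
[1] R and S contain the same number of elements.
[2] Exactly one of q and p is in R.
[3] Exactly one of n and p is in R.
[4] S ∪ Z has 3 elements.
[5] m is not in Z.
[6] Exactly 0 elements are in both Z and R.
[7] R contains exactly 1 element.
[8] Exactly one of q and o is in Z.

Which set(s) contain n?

From (5): m ∉ Z.
Suppose n ∈ R: no assignment then satisfies all the clues, so n ∉ R.

n: Z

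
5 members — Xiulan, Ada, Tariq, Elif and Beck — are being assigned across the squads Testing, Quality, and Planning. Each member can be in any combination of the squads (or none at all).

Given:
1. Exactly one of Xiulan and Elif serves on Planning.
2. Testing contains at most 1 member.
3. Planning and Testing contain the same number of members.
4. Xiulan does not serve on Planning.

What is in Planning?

Planning = {Elif}

From (4): Xiulan ∉ Planning.
(1) (exactly one): Elif ∈ Planning.
Suppose Ada ∈ Planning: no assignment then satisfies all the clues, so Ada ∉ Planning.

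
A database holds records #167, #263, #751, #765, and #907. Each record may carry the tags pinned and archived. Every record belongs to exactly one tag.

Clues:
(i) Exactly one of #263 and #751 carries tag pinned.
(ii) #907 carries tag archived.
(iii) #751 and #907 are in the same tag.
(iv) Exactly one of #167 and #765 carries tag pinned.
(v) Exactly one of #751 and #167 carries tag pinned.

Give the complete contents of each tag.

pinned = {#167, #263}; archived = {#751, #765, #907}

From (ii): #907 ∈ archived.
(iii): #751 matches #907: #751 ∉ pinned.
(iii): #751 matches #907: #751 ∈ archived.
(v) (exactly one): #167 ∈ pinned.
(i) (exactly one): #263 ∈ pinned.
(iv) (exactly one): #765 ∉ pinned.
Only one tag left: #765 ∈ archived.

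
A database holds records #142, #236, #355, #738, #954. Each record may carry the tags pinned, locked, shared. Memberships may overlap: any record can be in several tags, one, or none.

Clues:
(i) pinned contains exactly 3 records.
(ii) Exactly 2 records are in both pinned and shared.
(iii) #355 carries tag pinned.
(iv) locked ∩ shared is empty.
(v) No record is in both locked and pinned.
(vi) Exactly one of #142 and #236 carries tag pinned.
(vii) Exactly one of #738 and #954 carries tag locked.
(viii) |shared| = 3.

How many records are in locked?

1

From (iii): #355 ∈ pinned.
(v) (disjoint): #355 ∉ locked.
Suppose #142 ∈ locked: no assignment then satisfies all the clues, so #142 ∉ locked.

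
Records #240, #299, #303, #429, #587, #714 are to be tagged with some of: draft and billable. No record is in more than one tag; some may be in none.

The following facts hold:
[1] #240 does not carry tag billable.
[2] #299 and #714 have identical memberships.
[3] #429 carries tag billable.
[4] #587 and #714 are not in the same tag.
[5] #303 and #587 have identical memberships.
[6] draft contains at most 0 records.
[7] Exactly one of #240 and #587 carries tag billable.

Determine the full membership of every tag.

From (1): #240 ∉ billable.
From (3): #429 ∈ billable.
(6): draft already has 0, so the rest are out.
(7) (exactly one): #587 ∈ billable.
(4): #714 ∉ billable.
(5): #303 matches #587: #303 ∈ billable.
(2): #299 matches #714: #299 ∉ billable.

draft = {}; billable = {#303, #429, #587}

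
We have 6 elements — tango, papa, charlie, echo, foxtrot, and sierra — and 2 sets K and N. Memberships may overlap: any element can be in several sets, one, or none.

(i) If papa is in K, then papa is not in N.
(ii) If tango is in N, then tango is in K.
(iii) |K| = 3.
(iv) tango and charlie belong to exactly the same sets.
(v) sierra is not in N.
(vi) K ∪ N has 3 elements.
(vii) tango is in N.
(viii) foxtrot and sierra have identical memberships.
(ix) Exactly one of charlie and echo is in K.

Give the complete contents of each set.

K = {charlie, papa, tango}; N = {charlie, tango}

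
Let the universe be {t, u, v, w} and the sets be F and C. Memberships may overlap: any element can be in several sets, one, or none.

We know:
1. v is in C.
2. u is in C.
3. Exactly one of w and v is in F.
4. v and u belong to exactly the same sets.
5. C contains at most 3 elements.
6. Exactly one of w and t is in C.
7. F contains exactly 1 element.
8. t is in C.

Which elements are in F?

F = {w}

From (1): v ∈ C.
From (2): u ∈ C.
From (8): t ∈ C.
(5): C already has 3, so the rest are out.
Suppose t ∈ F: no assignment then satisfies all the clues, so t ∉ F.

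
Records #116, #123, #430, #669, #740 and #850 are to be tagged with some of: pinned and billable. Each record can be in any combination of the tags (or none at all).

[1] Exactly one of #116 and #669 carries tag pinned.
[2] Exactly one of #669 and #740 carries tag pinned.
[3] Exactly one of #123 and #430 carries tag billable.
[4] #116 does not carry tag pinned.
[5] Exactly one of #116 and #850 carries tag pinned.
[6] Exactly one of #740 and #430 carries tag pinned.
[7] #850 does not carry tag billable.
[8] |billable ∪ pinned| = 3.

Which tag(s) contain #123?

#123: none

From (4): #116 ∉ pinned.
From (7): #850 ∉ billable.
(1) (exactly one): #669 ∈ pinned.
(2) (exactly one): #740 ∉ pinned.
(5) (exactly one): #850 ∈ pinned.
(6) (exactly one): #430 ∈ pinned.
Suppose #123 ∈ pinned: no assignment then satisfies all the clues, so #123 ∉ pinned.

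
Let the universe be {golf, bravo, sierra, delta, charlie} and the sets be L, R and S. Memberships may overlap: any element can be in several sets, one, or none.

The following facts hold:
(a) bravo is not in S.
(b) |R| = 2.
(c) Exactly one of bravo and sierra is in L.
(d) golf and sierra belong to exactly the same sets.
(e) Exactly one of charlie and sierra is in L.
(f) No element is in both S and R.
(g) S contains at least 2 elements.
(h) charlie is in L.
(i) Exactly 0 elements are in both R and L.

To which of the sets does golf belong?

golf: R

From (a): bravo ∉ S.
From (h): charlie ∈ L.
(e) (exactly one): sierra ∉ L.
(c) (exactly one): bravo ∈ L.
(d): golf matches sierra: golf ∉ L.
Suppose golf ∉ R: no assignment then satisfies all the clues, so golf ∈ R.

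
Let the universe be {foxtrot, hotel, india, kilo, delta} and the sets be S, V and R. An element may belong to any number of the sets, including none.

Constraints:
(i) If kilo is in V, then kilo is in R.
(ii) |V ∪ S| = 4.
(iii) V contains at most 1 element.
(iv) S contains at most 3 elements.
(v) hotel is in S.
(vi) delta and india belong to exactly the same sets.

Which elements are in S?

From (v): hotel ∈ S.
Suppose foxtrot ∈ S: no assignment then satisfies all the clues, so foxtrot ∉ S.

S = {delta, hotel, india}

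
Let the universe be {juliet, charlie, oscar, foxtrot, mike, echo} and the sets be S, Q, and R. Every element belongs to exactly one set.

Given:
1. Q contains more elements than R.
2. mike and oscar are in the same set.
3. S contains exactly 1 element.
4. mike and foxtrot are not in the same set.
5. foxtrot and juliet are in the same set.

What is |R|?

2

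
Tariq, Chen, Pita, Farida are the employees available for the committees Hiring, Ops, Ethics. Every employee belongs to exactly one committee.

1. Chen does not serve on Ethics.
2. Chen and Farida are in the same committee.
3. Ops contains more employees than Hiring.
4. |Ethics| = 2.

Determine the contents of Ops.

Ops = {Chen, Farida}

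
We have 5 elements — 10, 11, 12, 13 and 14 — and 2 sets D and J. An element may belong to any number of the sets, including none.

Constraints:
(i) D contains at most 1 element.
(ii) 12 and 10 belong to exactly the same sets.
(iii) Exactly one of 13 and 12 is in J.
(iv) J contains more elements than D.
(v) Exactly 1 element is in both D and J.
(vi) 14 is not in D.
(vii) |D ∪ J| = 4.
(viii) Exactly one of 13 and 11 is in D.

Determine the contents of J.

From (vi): 14 ∉ D.
Suppose 10 ∉ J: no assignment then satisfies all the clues, so 10 ∈ J.

J = {10, 11, 12, 14}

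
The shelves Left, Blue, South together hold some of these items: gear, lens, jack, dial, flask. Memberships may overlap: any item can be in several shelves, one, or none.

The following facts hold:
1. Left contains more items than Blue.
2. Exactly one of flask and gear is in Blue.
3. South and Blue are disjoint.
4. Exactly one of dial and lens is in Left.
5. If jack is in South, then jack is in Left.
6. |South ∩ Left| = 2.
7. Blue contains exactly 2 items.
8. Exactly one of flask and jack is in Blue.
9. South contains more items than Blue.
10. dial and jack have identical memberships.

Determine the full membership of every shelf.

Left = {dial, flask, jack}; Blue = {flask, lens}; South = {dial, gear, jack}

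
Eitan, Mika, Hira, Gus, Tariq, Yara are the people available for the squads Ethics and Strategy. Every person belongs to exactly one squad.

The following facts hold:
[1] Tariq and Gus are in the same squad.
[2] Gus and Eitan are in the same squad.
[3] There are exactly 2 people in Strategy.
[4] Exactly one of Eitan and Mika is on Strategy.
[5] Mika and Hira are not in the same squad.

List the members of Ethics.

Ethics = {Eitan, Gus, Hira, Tariq}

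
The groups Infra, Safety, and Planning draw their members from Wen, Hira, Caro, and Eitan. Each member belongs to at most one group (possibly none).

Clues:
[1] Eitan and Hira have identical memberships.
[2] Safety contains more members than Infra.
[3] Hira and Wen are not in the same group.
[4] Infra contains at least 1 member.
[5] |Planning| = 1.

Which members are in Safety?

Safety = {Eitan, Hira}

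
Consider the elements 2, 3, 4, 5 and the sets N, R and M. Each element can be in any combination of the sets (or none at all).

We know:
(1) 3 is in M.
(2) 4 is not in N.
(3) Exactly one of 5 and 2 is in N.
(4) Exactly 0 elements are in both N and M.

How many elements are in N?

1

From (1): 3 ∈ M.
From (2): 4 ∉ N.
Suppose 3 ∈ N: no assignment then satisfies all the clues, so 3 ∉ N.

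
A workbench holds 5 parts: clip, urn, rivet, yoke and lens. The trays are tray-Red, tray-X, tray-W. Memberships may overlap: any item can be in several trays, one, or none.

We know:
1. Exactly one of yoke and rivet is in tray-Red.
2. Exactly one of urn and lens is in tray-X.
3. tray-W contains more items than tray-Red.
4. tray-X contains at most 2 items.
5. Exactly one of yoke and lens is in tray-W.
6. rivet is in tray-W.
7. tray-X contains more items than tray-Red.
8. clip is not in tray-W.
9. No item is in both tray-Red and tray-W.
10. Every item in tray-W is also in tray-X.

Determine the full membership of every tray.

tray-Red = {yoke}; tray-X = {lens, rivet}; tray-W = {lens, rivet}

From (6): rivet ∈ tray-W.
From (8): clip ∉ tray-W.
(9) (disjoint): rivet ∉ tray-Red.
(10) with rivet ∈ tray-W: rivet ∈ tray-X.
(1) (exactly one): yoke ∈ tray-Red.
(9) (disjoint): yoke ∉ tray-W.
(5) (exactly one): lens ∈ tray-W.
(9) (disjoint): lens ∉ tray-Red.
(10) with lens ∈ tray-W: lens ∈ tray-X.
(2) (exactly one): urn ∉ tray-X.
(4): tray-X already has 2, so the rest are out.
Suppose clip ∈ tray-Red: no assignment then satisfies all the clues, so clip ∉ tray-Red.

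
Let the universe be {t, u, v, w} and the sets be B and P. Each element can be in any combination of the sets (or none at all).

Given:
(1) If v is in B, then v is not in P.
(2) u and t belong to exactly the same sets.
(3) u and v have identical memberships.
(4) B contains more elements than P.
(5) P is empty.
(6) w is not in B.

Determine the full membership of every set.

B = {t, u, v}; P = {}

From (6): w ∉ B.
(5): P already has 0, so the rest are out.
Suppose t ∉ B: no assignment then satisfies all the clues, so t ∈ B.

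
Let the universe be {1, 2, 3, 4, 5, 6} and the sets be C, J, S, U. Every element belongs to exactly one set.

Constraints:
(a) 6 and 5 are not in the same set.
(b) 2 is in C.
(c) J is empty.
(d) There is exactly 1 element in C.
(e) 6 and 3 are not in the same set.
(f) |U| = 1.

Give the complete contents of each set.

C = {2}; J = {}; S = {1, 3, 4, 5}; U = {6}

From (b): 2 ∈ C.
(c): J already has 0, so the rest are out.
(d): C already has 1, so the rest are out.
Suppose 1 ∉ S: no assignment then satisfies all the clues, so 1 ∈ S.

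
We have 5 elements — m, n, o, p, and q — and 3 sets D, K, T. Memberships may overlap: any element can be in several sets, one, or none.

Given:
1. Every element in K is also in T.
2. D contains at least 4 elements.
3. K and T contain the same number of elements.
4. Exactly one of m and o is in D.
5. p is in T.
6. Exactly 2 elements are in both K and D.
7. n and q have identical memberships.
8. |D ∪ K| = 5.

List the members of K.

K = {m, o, p}

From (5): p ∈ T.
Suppose m ∉ K: no assignment then satisfies all the clues, so m ∈ K.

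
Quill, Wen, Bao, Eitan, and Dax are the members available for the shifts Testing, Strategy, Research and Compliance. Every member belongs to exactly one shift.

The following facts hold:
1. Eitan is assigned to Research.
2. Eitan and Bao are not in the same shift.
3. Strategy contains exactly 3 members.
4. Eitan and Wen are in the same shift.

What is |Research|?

From (1): Eitan ∈ Research.
(2): Bao ∉ Research.
(4): Wen matches Eitan: Wen ∉ Testing.
(4): Wen matches Eitan: Wen ∉ Strategy.
(4): Wen matches Eitan: Wen ∈ Research.
(3): only 3 candidates remain for Strategy, so all are in.

2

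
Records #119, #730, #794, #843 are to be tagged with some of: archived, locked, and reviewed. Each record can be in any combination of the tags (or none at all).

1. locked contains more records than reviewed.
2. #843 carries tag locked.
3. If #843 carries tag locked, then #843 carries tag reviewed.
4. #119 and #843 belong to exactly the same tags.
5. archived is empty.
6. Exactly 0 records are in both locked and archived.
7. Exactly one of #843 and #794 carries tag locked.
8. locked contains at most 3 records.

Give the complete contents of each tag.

archived = {}; locked = {#119, #730, #843}; reviewed = {#119, #843}

From (2): #843 ∈ locked.
(3): #843 ∈ reviewed.
(4): #119 matches #843: #119 ∈ locked.
(4): #119 matches #843: #119 ∈ reviewed.
(5): archived already has 0, so the rest are out.
(7) (exactly one): #794 ∉ locked.
Suppose #730 ∉ locked: no assignment then satisfies all the clues, so #730 ∈ locked.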